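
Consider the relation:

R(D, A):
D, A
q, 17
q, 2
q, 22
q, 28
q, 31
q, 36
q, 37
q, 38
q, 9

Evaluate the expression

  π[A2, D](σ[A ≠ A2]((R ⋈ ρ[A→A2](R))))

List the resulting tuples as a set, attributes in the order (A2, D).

{(17, q), (2, q), (22, q), (28, q), (31, q), (36, q), (37, q), (38, q), (9, q)}

ρ[A→A2]: schema becomes (D, A2); tuples unchanged.
Joining R and ρ[A→A2](R) on D yields {(q, 17, 17), (q, 17, 2), (q, 17, 22), (q, 17, 28), (q, 17, 31), (q, 17, 36), (q, 17, 37), (q, 17, 38), (q, 17, 9), (q, 2, 17), (q, 2, 2), (q, 2, 22), (q, 2, 28), (q, 2, 31), (q, 2, 36), (q, 2, 37), (q, 2, 38), (q, 2, 9), (q, 22, 17), (q, 22, 2), (q, 22, 22), (q, 22, 28), (q, 22, 31), (q, 22, 36), (q, 22, 37), (q, 22, 38), (q, 22, 9), (q, 28, 17), (q, 28, 2), (q, 28, 22), (q, 28, 28), (q, 28, 31), (q, 28, 36), (q, 28, 37), (q, 28, 38), (q, 28, 9), (q, 31, 17), (q, 31, 2), (q, 31, 22), (q, 31, 28), (q, 31, 31), (q, 31, 36), (q, 31, 37), (q, 31, 38), (q, 31, 9), (q, 36, 17), (q, 36, 2), (q, 36, 22), (q, 36, 28), (q, 36, 31), (q, 36, 36), (q, 36, 37), (q, 36, 38), (q, 36, 9), (q, 37, 17), (q, 37, 2), (q, 37, 22), (q, 37, 28), (q, 37, 31), (q, 37, 36), (q, 37, 37), (q, 37, 38), (q, 37, 9), (q, 38, 17), (q, 38, 2), (q, 38, 22), (q, 38, 28), (q, 38, 31), (q, 38, 36), (q, 38, 37), (q, 38, 38), (q, 38, 9), (q, 9, 17), (q, 9, 2), (q, 9, 22), (q, 9, 28), (q, 9, 31), (q, 9, 36), (q, 9, 37), (q, 9, 38), (q, 9, 9)}.
σ[A ≠ A2]: keep tuples satisfying A ≠ A2 → {(q, 17, 2), (q, 17, 22), (q, 17, 28), (q, 17, 31), (q, 17, 36), (q, 17, 37), (q, 17, 38), (q, 17, 9), (q, 2, 17), (q, 2, 22), (q, 2, 28), (q, 2, 31), (q, 2, 36), (q, 2, 37), (q, 2, 38), (q, 2, 9), (q, 22, 17), (q, 22, 2), (q, 22, 28), (q, 22, 31), (q, 22, 36), (q, 22, 37), (q, 22, 38), (q, 22, 9), (q, 28, 17), (q, 28, 2), (q, 28, 22), (q, 28, 31), (q, 28, 36), (q, 28, 37), (q, 28, 38), (q, 28, 9), (q, 31, 17), (q, 31, 2), (q, 31, 22), (q, 31, 28), (q, 31, 36), (q, 31, 37), (q, 31, 38), (q, 31, 9), (q, 36, 17), (q, 36, 2), (q, 36, 22), (q, 36, 28), (q, 36, 31), (q, 36, 37), (q, 36, 38), (q, 36, 9), (q, 37, 17), (q, 37, 2), (q, 37, 22), (q, 37, 28), (q, 37, 31), (q, 37, 36), (q, 37, 38), (q, 37, 9), (q, 38, 17), (q, 38, 2), (q, 38, 22), (q, 38, 28), (q, 38, 31), (q, 38, 36), (q, 38, 37), (q, 38, 9), (q, 9, 17), (q, 9, 2), (q, 9, 22), (q, 9, 28), (q, 9, 31), (q, 9, 36), (q, 9, 37), (q, 9, 38)}
Projecting to A2, D (63 duplicate(s) eliminated): {(17, q), (2, q), (22, q), (28, q), (31, q), (36, q), (37, q), (38, q), (9, q)}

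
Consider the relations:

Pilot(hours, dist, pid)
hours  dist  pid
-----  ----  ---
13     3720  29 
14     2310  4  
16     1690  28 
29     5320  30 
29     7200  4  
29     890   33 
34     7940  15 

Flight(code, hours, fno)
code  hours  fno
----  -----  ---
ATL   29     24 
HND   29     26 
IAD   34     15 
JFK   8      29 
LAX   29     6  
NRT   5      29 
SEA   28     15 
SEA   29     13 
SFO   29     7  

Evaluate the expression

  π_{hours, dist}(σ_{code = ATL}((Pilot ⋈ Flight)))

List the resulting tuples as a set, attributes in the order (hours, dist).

Joining Pilot and Flight on hours yields {(29, 5320, 30, ATL, 24), (29, 5320, 30, HND, 26), (29, 5320, 30, LAX, 6), (29, 5320, 30, SEA, 13), (29, 5320, 30, SFO, 7), (29, 7200, 4, ATL, 24), (29, 7200, 4, HND, 26), (29, 7200, 4, LAX, 6), (29, 7200, 4, SEA, 13), (29, 7200, 4, SFO, 7), (29, 890, 33, ATL, 24), (29, 890, 33, HND, 26), (29, 890, 33, LAX, 6), (29, 890, 33, SEA, 13), (29, 890, 33, SFO, 7), (34, 7940, 15, IAD, 15)}.
σ[code = ATL]: keep tuples satisfying code = ATL → {(29, 5320, 30, ATL, 24), (29, 7200, 4, ATL, 24), (29, 890, 33, ATL, 24)}
π_{hours, dist} gives {(29, 5320), (29, 7200), (29, 890)}.

{(29, 5320), (29, 7200), (29, 890)}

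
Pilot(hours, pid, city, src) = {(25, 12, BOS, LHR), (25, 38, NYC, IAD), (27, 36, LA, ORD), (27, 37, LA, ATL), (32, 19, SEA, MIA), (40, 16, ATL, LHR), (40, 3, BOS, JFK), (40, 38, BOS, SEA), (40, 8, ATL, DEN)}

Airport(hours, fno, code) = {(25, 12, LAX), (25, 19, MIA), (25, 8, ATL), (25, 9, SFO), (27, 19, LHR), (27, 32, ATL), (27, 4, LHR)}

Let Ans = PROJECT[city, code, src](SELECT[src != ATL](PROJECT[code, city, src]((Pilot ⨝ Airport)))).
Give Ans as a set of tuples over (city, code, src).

{(BOS, ATL, LHR), (BOS, LAX, LHR), (BOS, MIA, LHR), (BOS, SFO, LHR), (LA, ATL, ORD), (LA, LHR, ORD), (NYC, ATL, IAD), (NYC, LAX, IAD), (NYC, MIA, IAD), (NYC, SFO, IAD)}

Natural join on hours: {(25, 12, BOS, LHR, 12, LAX), (25, 12, BOS, LHR, 19, MIA), (25, 12, BOS, LHR, 8, ATL), (25, 12, BOS, LHR, 9, SFO), (25, 38, NYC, IAD, 12, LAX), (25, 38, NYC, IAD, 19, MIA), (25, 38, NYC, IAD, 8, ATL), (25, 38, NYC, IAD, 9, SFO), (27, 36, LA, ORD, 19, LHR), (27, 36, LA, ORD, 32, ATL), (27, 36, LA, ORD, 4, LHR), (27, 37, LA, ATL, 19, LHR), (27, 37, LA, ATL, 32, ATL), (27, 37, LA, ATL, 4, LHR)}
Keep only column(s) code, city, src (2 duplicate(s) eliminated): {(ATL, BOS, LHR), (ATL, LA, ATL), (ATL, LA, ORD), (ATL, NYC, IAD), (LAX, BOS, LHR), (LAX, NYC, IAD), (LHR, LA, ATL), (LHR, LA, ORD), (MIA, BOS, LHR), (MIA, NYC, IAD), (SFO, BOS, LHR), (SFO, NYC, IAD)}
σ[src != ATL]: keep tuples satisfying src != ATL → {(ATL, BOS, LHR), (ATL, LA, ORD), (ATL, NYC, IAD), (LAX, BOS, LHR), (LAX, NYC, IAD), (LHR, LA, ORD), (MIA, BOS, LHR), (MIA, NYC, IAD), (SFO, BOS, LHR), (SFO, NYC, IAD)}
Keep only column(s) city, code, src: {(BOS, ATL, LHR), (BOS, LAX, LHR), (BOS, MIA, LHR), (BOS, SFO, LHR), (LA, ATL, ORD), (LA, LHR, ORD), (NYC, ATL, IAD), (NYC, LAX, IAD), (NYC, MIA, IAD), (NYC, SFO, IAD)}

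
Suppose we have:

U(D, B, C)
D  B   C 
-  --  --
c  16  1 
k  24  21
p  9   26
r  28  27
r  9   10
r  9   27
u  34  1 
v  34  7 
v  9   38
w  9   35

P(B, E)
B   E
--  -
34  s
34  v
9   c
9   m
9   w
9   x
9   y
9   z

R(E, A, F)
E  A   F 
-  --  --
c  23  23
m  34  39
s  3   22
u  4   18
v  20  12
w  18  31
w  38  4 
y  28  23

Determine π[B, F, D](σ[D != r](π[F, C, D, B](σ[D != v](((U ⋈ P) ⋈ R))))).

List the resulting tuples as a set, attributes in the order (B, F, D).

{(34, 12, u), (34, 22, u), (9, 23, p), (9, 23, w), (9, 31, p), (9, 31, w), (9, 39, p), (9, 39, w), (9, 4, p), (9, 4, w)}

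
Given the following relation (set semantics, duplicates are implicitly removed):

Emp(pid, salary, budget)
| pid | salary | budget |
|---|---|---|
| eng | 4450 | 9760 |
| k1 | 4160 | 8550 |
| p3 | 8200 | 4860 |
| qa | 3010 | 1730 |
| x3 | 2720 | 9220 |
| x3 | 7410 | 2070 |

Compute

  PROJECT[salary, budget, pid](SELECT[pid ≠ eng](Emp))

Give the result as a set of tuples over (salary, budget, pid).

Apply σ_{pid ≠ eng}; surviving tuples: {(k1, 4160, 8550), (p3, 8200, 4860), (qa, 3010, 1730), (x3, 2720, 9220), (x3, 7410, 2070)}
π[salary, budget, pid]: project onto (salary, budget, pid) → {(2720, 9220, x3), (3010, 1730, qa), (4160, 8550, k1), (7410, 2070, x3), (8200, 4860, p3)}

{(2720, 9220, x3), (3010, 1730, qa), (4160, 8550, k1), (7410, 2070, x3), (8200, 4860, p3)}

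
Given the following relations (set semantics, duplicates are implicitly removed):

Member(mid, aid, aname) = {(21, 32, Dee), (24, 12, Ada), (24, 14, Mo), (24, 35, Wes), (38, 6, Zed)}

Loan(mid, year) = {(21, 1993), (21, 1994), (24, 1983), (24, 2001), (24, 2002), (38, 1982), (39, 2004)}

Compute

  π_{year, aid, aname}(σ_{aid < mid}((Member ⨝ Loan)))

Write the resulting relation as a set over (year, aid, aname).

Joining Member and Loan on mid yields {(21, 32, Dee, 1993), (21, 32, Dee, 1994), (24, 12, Ada, 1983), (24, 12, Ada, 2001), (24, 12, Ada, 2002), (24, 14, Mo, 1983), (24, 14, Mo, 2001), (24, 14, Mo, 2002), (24, 35, Wes, 1983), (24, 35, Wes, 2001), (24, 35, Wes, 2002), (38, 6, Zed, 1982)}.
Apply σ_{aid < mid}; surviving tuples: {(24, 12, Ada, 1983), (24, 12, Ada, 2001), (24, 12, Ada, 2002), (24, 14, Mo, 1983), (24, 14, Mo, 2001), (24, 14, Mo, 2002), (38, 6, Zed, 1982)}
Projecting to year, aid, aname: {(1982, 6, Zed), (1983, 12, Ada), (1983, 14, Mo), (2001, 12, Ada), (2001, 14, Mo), (2002, 12, Ada), (2002, 14, Mo)}

{(1982, 6, Zed), (1983, 12, Ada), (1983, 14, Mo), (2001, 12, Ada), (2001, 14, Mo), (2002, 12, Ada), (2002, 14, Mo)}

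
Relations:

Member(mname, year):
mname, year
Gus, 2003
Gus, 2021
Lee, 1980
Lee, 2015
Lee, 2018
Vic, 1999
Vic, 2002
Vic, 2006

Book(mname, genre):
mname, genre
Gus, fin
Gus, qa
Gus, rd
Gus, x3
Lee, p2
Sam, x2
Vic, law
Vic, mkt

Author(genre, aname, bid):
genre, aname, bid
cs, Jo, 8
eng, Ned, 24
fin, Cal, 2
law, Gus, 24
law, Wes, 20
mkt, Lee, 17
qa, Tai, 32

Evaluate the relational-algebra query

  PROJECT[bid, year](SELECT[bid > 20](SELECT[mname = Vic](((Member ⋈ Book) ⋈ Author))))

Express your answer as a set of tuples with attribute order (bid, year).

{(24, 1999), (24, 2002), (24, 2006)}

Member ⋈ Book (natural join on mname): {(Gus, 2003, fin), (Gus, 2003, qa), (Gus, 2003, rd), (Gus, 2003, x3), (Gus, 2021, fin), (Gus, 2021, qa), (Gus, 2021, rd), (Gus, 2021, x3), (Lee, 1980, p2), (Lee, 2015, p2), (Lee, 2018, p2), (Vic, 1999, law), (Vic, 1999, mkt), (Vic, 2002, law), (Vic, 2002, mkt), (Vic, 2006, law), (Vic, 2006, mkt)}
(Member ⋈ Book) ⋈ Author (natural join on genre): {(Gus, 2003, fin, Cal, 2), (Gus, 2003, qa, Tai, 32), (Gus, 2021, fin, Cal, 2), (Gus, 2021, qa, Tai, 32), (Vic, 1999, law, Gus, 24), (Vic, 1999, law, Wes, 20), (Vic, 1999, mkt, Lee, 17), (Vic, 2002, law, Gus, 24), (Vic, 2002, law, Wes, 20), (Vic, 2002, mkt, Lee, 17), (Vic, 2006, law, Gus, 24), (Vic, 2006, law, Wes, 20), (Vic, 2006, mkt, Lee, 17)}
Filtering on mname = Vic leaves {(Vic, 1999, law, Gus, 24), (Vic, 1999, law, Wes, 20), (Vic, 1999, mkt, Lee, 17), (Vic, 2002, law, Gus, 24), (Vic, 2002, law, Wes, 20), (Vic, 2002, mkt, Lee, 17), (Vic, 2006, law, Gus, 24), (Vic, 2006, law, Wes, 20), (Vic, 2006, mkt, Lee, 17)}.
Filtering on bid > 20 leaves {(Vic, 1999, law, Gus, 24), (Vic, 2002, law, Gus, 24), (Vic, 2006, law, Gus, 24)}.
π[bid, year]: project onto (bid, year) → {(24, 1999), (24, 2002), (24, 2006)}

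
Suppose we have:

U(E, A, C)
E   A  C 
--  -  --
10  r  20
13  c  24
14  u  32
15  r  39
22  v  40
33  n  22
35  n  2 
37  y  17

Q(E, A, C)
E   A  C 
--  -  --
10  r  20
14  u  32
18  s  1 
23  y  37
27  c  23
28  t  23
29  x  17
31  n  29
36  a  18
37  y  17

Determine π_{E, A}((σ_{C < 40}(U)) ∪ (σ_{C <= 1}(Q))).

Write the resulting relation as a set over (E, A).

{(10, r), (13, c), (14, u), (15, r), (18, s), (33, n), (35, n), (37, y)}

σ[C < 40]: keep tuples satisfying C < 40 → {(10, r, 20), (13, c, 24), (14, u, 32), (15, r, 39), (33, n, 22), (35, n, 2), (37, y, 17)}
σ[C <= 1]: keep tuples satisfying C <= 1 → {(18, s, 1)}
Set union of the two operands is {(10, r, 20), (13, c, 24), (14, u, 32), (15, r, 39), (18, s, 1), (33, n, 22), (35, n, 2), (37, y, 17)}.
Projecting to E, A: {(10, r), (13, c), (14, u), (15, r), (18, s), (33, n), (35, n), (37, y)}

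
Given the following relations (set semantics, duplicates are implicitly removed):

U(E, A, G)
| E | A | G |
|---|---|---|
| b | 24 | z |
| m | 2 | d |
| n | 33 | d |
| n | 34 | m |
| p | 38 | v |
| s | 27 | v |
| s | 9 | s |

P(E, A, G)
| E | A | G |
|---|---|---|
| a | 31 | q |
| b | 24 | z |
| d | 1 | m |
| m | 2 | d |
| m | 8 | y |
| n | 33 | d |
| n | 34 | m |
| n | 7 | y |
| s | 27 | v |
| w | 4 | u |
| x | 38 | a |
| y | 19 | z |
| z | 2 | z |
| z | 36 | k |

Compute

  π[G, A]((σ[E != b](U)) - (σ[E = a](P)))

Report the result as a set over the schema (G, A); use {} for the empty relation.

{(d, 2), (d, 33), (m, 34), (s, 9), (v, 27), (v, 38)}

Filtering on E != b leaves {(m, 2, d), (n, 33, d), (n, 34, m), (p, 38, v), (s, 27, v), (s, 9, s)}.
Filtering on E = a leaves {(a, 31, q)}.
Difference: {(m, 2, d), (n, 33, d), (n, 34, m), (p, 38, v), (s, 27, v), (s, 9, s)} with {(a, 31, q)} → {(m, 2, d), (n, 33, d), (n, 34, m), (p, 38, v), (s, 27, v), (s, 9, s)}
π_{G, A} gives {(d, 2), (d, 33), (m, 34), (s, 9), (v, 27), (v, 38)}.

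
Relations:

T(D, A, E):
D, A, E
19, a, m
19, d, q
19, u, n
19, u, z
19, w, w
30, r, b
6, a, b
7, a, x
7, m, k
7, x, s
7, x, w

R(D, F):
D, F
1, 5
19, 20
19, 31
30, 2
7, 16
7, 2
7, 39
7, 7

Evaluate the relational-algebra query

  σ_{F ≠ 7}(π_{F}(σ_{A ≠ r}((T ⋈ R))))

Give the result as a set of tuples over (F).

Joining T and R on D yields {(19, a, m, 20), (19, a, m, 31), (19, d, q, 20), (19, d, q, 31), (19, u, n, 20), (19, u, n, 31), (19, u, z, 20), (19, u, z, 31), (19, w, w, 20), (19, w, w, 31), (30, r, b, 2), (7, a, x, 16), (7, a, x, 2), (7, a, x, 39), (7, a, x, 7), (7, m, k, 16), (7, m, k, 2), (7, m, k, 39), (7, m, k, 7), (7, x, s, 16), (7, x, s, 2), (7, x, s, 39), (7, x, s, 7), (7, x, w, 16), (7, x, w, 2), (7, x, w, 39), (7, x, w, 7)}.
Apply σ_{A ≠ r}; surviving tuples: {(19, a, m, 20), (19, a, m, 31), (19, d, q, 20), (19, d, q, 31), (19, u, n, 20), (19, u, n, 31), (19, u, z, 20), (19, u, z, 31), (19, w, w, 20), (19, w, w, 31), (7, a, x, 16), (7, a, x, 2), (7, a, x, 39), (7, a, x, 7), (7, m, k, 16), (7, m, k, 2), (7, m, k, 39), (7, m, k, 7), (7, x, s, 16), (7, x, s, 2), (7, x, s, 39), (7, x, s, 7), (7, x, w, 16), (7, x, w, 2), (7, x, w, 39), (7, x, w, 7)}
Keep only column(s) F (20 duplicate(s) eliminated): {16, 2, 20, 31, 39, 7}
Apply σ_{F ≠ 7}; surviving tuples: {16, 2, 20, 31, 39}

{16, 2, 20, 31, 39}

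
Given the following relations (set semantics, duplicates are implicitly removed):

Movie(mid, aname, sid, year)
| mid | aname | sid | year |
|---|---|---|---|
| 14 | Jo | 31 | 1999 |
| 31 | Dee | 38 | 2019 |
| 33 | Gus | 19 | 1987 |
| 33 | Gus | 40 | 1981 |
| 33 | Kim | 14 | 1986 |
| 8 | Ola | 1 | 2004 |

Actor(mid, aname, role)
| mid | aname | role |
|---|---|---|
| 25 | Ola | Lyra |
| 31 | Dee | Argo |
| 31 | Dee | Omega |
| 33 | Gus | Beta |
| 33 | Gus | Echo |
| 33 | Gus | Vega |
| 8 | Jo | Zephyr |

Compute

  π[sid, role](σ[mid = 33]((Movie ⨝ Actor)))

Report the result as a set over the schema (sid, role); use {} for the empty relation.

{(19, Beta), (19, Echo), (19, Vega), (40, Beta), (40, Echo), (40, Vega)}

Natural join on mid, aname: {(31, Dee, 38, 2019, Argo), (31, Dee, 38, 2019, Omega), (33, Gus, 19, 1987, Beta), (33, Gus, 19, 1987, Echo), (33, Gus, 19, 1987, Vega), (33, Gus, 40, 1981, Beta), (33, Gus, 40, 1981, Echo), (33, Gus, 40, 1981, Vega)}
σ[mid = 33]: keep tuples satisfying mid = 33 → {(33, Gus, 19, 1987, Beta), (33, Gus, 19, 1987, Echo), (33, Gus, 19, 1987, Vega), (33, Gus, 40, 1981, Beta), (33, Gus, 40, 1981, Echo), (33, Gus, 40, 1981, Vega)}
Projecting to sid, role: {(19, Beta), (19, Echo), (19, Vega), (40, Beta), (40, Echo), (40, Vega)}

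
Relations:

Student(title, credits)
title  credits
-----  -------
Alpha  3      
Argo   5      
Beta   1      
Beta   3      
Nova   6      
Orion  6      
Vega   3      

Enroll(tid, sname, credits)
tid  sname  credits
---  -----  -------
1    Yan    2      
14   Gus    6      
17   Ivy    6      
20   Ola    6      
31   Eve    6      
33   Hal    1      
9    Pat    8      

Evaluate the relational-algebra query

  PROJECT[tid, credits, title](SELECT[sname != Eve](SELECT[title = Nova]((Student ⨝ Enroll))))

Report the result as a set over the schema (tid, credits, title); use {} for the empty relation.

Student ⋈ Enroll (natural join on credits): {(Beta, 1, 33, Hal), (Nova, 6, 14, Gus), (Nova, 6, 17, Ivy), (Nova, 6, 20, Ola), (Nova, 6, 31, Eve), (Orion, 6, 14, Gus), (Orion, 6, 17, Ivy), (Orion, 6, 20, Ola), (Orion, 6, 31, Eve)}
σ[title = Nova]: keep tuples satisfying title = Nova → {(Nova, 6, 14, Gus), (Nova, 6, 17, Ivy), (Nova, 6, 20, Ola), (Nova, 6, 31, Eve)}
σ[sname != Eve]: keep tuples satisfying sname != Eve → {(Nova, 6, 14, Gus), (Nova, 6, 17, Ivy), (Nova, 6, 20, Ola)}
π[tid, credits, title]: project onto (tid, credits, title) → {(14, 6, Nova), (17, 6, Nova), (20, 6, Nova)}

{(14, 6, Nova), (17, 6, Nova), (20, 6, Nova)}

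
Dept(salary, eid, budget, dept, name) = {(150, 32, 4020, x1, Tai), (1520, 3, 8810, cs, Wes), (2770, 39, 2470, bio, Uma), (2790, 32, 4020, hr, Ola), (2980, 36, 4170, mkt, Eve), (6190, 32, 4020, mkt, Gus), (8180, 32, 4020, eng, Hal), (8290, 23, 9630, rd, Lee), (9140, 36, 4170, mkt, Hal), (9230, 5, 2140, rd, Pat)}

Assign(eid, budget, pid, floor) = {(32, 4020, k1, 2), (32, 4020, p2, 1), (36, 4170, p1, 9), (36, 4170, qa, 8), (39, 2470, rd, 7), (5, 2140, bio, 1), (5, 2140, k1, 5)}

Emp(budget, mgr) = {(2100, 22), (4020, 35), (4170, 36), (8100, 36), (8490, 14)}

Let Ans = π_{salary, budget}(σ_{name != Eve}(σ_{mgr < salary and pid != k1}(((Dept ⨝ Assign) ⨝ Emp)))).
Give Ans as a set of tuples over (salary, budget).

{(150, 4020), (2790, 4020), (6190, 4020), (8180, 4020), (9140, 4170)}

Dept ⋈ Assign (natural join on eid, budget): {(150, 32, 4020, x1, Tai, k1, 2), (150, 32, 4020, x1, Tai, p2, 1), (2770, 39, 2470, bio, Uma, rd, 7), (2790, 32, 4020, hr, Ola, k1, 2), (2790, 32, 4020, hr, Ola, p2, 1), (2980, 36, 4170, mkt, Eve, p1, 9), (2980, 36, 4170, mkt, Eve, qa, 8), (6190, 32, 4020, mkt, Gus, k1, 2), (6190, 32, 4020, mkt, Gus, p2, 1), (8180, 32, 4020, eng, Hal, k1, 2), (8180, 32, 4020, eng, Hal, p2, 1), (9140, 36, 4170, mkt, Hal, p1, 9), (9140, 36, 4170, mkt, Hal, qa, 8), (9230, 5, 2140, rd, Pat, bio, 1), (9230, 5, 2140, rd, Pat, k1, 5)}
(Dept ⨝ Assign) ⋈ Emp (natural join on budget): {(150, 32, 4020, x1, Tai, k1, 2, 35), (150, 32, 4020, x1, Tai, p2, 1, 35), (2790, 32, 4020, hr, Ola, k1, 2, 35), (2790, 32, 4020, hr, Ola, p2, 1, 35), (2980, 36, 4170, mkt, Eve, p1, 9, 36), (2980, 36, 4170, mkt, Eve, qa, 8, 36), (6190, 32, 4020, mkt, Gus, k1, 2, 35), (6190, 32, 4020, mkt, Gus, p2, 1, 35), (8180, 32, 4020, eng, Hal, k1, 2, 35), (8180, 32, 4020, eng, Hal, p2, 1, 35), (9140, 36, 4170, mkt, Hal, p1, 9, 36), (9140, 36, 4170, mkt, Hal, qa, 8, 36)}
Filtering on mgr < salary and pid != k1 leaves {(150, 32, 4020, x1, Tai, p2, 1, 35), (2790, 32, 4020, hr, Ola, p2, 1, 35), (2980, 36, 4170, mkt, Eve, p1, 9, 36), (2980, 36, 4170, mkt, Eve, qa, 8, 36), (6190, 32, 4020, mkt, Gus, p2, 1, 35), (8180, 32, 4020, eng, Hal, p2, 1, 35), (9140, 36, 4170, mkt, Hal, p1, 9, 36), (9140, 36, 4170, mkt, Hal, qa, 8, 36)}.
Filtering on name != Eve leaves {(150, 32, 4020, x1, Tai, p2, 1, 35), (2790, 32, 4020, hr, Ola, p2, 1, 35), (6190, 32, 4020, mkt, Gus, p2, 1, 35), (8180, 32, 4020, eng, Hal, p2, 1, 35), (9140, 36, 4170, mkt, Hal, p1, 9, 36), (9140, 36, 4170, mkt, Hal, qa, 8, 36)}.
π_{salary, budget} gives {(150, 4020), (2790, 4020), (6190, 4020), (8180, 4020), (9140, 4170)} (1 duplicate(s) eliminated).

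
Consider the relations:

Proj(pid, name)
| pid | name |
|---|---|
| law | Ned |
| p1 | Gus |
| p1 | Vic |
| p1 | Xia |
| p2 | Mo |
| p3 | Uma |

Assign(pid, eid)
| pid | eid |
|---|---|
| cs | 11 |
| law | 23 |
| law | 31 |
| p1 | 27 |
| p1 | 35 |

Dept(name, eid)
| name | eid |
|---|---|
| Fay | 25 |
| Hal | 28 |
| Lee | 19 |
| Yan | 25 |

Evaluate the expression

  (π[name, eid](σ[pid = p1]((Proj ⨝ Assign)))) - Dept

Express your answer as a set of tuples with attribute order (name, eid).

Proj ⋈ Assign (natural join on pid): {(law, Ned, 23), (law, Ned, 31), (p1, Gus, 27), (p1, Gus, 35), (p1, Vic, 27), (p1, Vic, 35), (p1, Xia, 27), (p1, Xia, 35)}
Selection pid = p1: {(p1, Gus, 27), (p1, Gus, 35), (p1, Vic, 27), (p1, Vic, 35), (p1, Xia, 27), (p1, Xia, 35)}
π_{name, eid} gives {(Gus, 27), (Gus, 35), (Vic, 27), (Vic, 35), (Xia, 27), (Xia, 35)}.
Set difference of the two operands is {(Gus, 27), (Gus, 35), (Vic, 27), (Vic, 35), (Xia, 27), (Xia, 35)}.

{(Gus, 27), (Gus, 35), (Vic, 27), (Vic, 35), (Xia, 27), (Xia, 35)}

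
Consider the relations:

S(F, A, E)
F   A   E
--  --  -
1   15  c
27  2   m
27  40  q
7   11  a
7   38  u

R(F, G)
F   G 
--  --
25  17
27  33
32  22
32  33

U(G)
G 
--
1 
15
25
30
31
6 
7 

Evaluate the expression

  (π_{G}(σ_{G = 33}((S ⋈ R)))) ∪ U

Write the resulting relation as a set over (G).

{1, 15, 25, 30, 31, 33, 6, 7}

Natural join on F: {(27, 2, m, 33), (27, 40, q, 33)}
Filtering on G = 33 leaves {(27, 2, m, 33), (27, 40, q, 33)}.
Keep only column(s) G (1 duplicate(s) eliminated): {33}
Union: {33} with {1, 15, 25, 30, 31, 6, 7} → {1, 15, 25, 30, 31, 33, 6, 7}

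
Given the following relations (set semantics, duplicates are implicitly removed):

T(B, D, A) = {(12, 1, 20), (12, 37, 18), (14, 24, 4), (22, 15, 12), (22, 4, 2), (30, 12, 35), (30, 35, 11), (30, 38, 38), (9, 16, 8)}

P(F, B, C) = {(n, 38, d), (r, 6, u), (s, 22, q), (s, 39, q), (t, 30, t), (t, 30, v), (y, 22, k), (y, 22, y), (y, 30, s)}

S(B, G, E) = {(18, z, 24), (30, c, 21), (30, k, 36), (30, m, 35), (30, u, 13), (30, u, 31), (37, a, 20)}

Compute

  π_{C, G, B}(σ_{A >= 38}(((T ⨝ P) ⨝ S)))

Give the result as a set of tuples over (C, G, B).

{(s, c, 30), (s, k, 30), (s, m, 30), (s, u, 30), (t, c, 30), (t, k, 30), (t, m, 30), (t, u, 30), (v, c, 30), (v, k, 30), (v, m, 30), (v, u, 30)}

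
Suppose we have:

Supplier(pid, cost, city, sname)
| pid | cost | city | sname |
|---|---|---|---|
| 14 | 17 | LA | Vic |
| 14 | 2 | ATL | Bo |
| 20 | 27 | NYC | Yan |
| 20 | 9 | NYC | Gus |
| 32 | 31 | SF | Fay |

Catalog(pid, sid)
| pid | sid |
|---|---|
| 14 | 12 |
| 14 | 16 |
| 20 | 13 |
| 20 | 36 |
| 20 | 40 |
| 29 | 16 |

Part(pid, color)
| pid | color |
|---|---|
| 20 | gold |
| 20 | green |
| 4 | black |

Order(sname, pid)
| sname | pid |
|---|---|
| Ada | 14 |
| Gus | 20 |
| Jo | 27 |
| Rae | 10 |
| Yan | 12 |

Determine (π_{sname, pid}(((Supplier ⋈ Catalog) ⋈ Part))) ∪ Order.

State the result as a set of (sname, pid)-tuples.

Joining Supplier and Catalog on pid yields {(14, 17, LA, Vic, 12), (14, 17, LA, Vic, 16), (14, 2, ATL, Bo, 12), (14, 2, ATL, Bo, 16), (20, 27, NYC, Yan, 13), (20, 27, NYC, Yan, 36), (20, 27, NYC, Yan, 40), (20, 9, NYC, Gus, 13), (20, 9, NYC, Gus, 36), (20, 9, NYC, Gus, 40)}.
Joining (Supplier ⋈ Catalog) and Part on pid yields {(20, 27, NYC, Yan, 13, gold), (20, 27, NYC, Yan, 13, green), (20, 27, NYC, Yan, 36, gold), (20, 27, NYC, Yan, 36, green), (20, 27, NYC, Yan, 40, gold), (20, 27, NYC, Yan, 40, green), (20, 9, NYC, Gus, 13, gold), (20, 9, NYC, Gus, 13, green), (20, 9, NYC, Gus, 36, gold), (20, 9, NYC, Gus, 36, green), (20, 9, NYC, Gus, 40, gold), (20, 9, NYC, Gus, 40, green)}.
π[sname, pid]: project onto (sname, pid) (10 duplicate(s) eliminated) → {(Gus, 20), (Yan, 20)}
Union: {(Gus, 20), (Yan, 20)} with {(Ada, 14), (Gus, 20), (Jo, 27), (Rae, 10), (Yan, 12)} → {(Ada, 14), (Gus, 20), (Jo, 27), (Rae, 10), (Yan, 12), (Yan, 20)}

{(Ada, 14), (Gus, 20), (Jo, 27), (Rae, 10), (Yan, 12), (Yan, 20)}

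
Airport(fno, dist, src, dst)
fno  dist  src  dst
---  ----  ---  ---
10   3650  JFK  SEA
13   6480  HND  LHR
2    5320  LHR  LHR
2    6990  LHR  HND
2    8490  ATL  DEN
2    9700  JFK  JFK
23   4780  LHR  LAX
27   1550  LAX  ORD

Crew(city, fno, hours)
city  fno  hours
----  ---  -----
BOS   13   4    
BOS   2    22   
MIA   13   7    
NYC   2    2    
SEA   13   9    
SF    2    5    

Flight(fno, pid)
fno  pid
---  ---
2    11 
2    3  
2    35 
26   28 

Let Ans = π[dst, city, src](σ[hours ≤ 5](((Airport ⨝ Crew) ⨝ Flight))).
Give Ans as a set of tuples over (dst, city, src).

Natural join on fno: {(13, 6480, HND, LHR, BOS, 4), (13, 6480, HND, LHR, MIA, 7), (13, 6480, HND, LHR, SEA, 9), (2, 5320, LHR, LHR, BOS, 22), (2, 5320, LHR, LHR, NYC, 2), (2, 5320, LHR, LHR, SF, 5), (2, 6990, LHR, HND, BOS, 22), (2, 6990, LHR, HND, NYC, 2), (2, 6990, LHR, HND, SF, 5), (2, 8490, ATL, DEN, BOS, 22), (2, 8490, ATL, DEN, NYC, 2), (2, 8490, ATL, DEN, SF, 5), (2, 9700, JFK, JFK, BOS, 22), (2, 9700, JFK, JFK, NYC, 2), (2, 9700, JFK, JFK, SF, 5)}
Natural join on fno: {(2, 5320, LHR, LHR, BOS, 22, 11), (2, 5320, LHR, LHR, BOS, 22, 3), (2, 5320, LHR, LHR, BOS, 22, 35), (2, 5320, LHR, LHR, NYC, 2, 11), (2, 5320, LHR, LHR, NYC, 2, 3), (2, 5320, LHR, LHR, NYC, 2, 35), (2, 5320, LHR, LHR, SF, 5, 11), (2, 5320, LHR, LHR, SF, 5, 3), (2, 5320, LHR, LHR, SF, 5, 35), (2, 6990, LHR, HND, BOS, 22, 11), (2, 6990, LHR, HND, BOS, 22, 3), (2, 6990, LHR, HND, BOS, 22, 35), (2, 6990, LHR, HND, NYC, 2, 11), (2, 6990, LHR, HND, NYC, 2, 3), (2, 6990, LHR, HND, NYC, 2, 35), (2, 6990, LHR, HND, SF, 5, 11), (2, 6990, LHR, HND, SF, 5, 3), (2, 6990, LHR, HND, SF, 5, 35), (2, 8490, ATL, DEN, BOS, 22, 11), (2, 8490, ATL, DEN, BOS, 22, 3), (2, 8490, ATL, DEN, BOS, 22, 35), (2, 8490, ATL, DEN, NYC, 2, 11), (2, 8490, ATL, DEN, NYC, 2, 3), (2, 8490, ATL, DEN, NYC, 2, 35), (2, 8490, ATL, DEN, SF, 5, 11), (2, 8490, ATL, DEN, SF, 5, 3), (2, 8490, ATL, DEN, SF, 5, 35), (2, 9700, JFK, JFK, BOS, 22, 11), (2, 9700, JFK, JFK, BOS, 22, 3), (2, 9700, JFK, JFK, BOS, 22, 35), (2, 9700, JFK, JFK, NYC, 2, 11), (2, 9700, JFK, JFK, NYC, 2, 3), (2, 9700, JFK, JFK, NYC, 2, 35), (2, 9700, JFK, JFK, SF, 5, 11), (2, 9700, JFK, JFK, SF, 5, 3), (2, 9700, JFK, JFK, SF, 5, 35)}
Apply σ_{hours ≤ 5}; surviving tuples: {(2, 5320, LHR, LHR, NYC, 2, 11), (2, 5320, LHR, LHR, NYC, 2, 3), (2, 5320, LHR, LHR, NYC, 2, 35), (2, 5320, LHR, LHR, SF, 5, 11), (2, 5320, LHR, LHR, SF, 5, 3), (2, 5320, LHR, LHR, SF, 5, 35), (2, 6990, LHR, HND, NYC, 2, 11), (2, 6990, LHR, HND, NYC, 2, 3), (2, 6990, LHR, HND, NYC, 2, 35), (2, 6990, LHR, HND, SF, 5, 11), (2, 6990, LHR, HND, SF, 5, 3), (2, 6990, LHR, HND, SF, 5, 35), (2, 8490, ATL, DEN, NYC, 2, 11), (2, 8490, ATL, DEN, NYC, 2, 3), (2, 8490, ATL, DEN, NYC, 2, 35), (2, 8490, ATL, DEN, SF, 5, 11), (2, 8490, ATL, DEN, SF, 5, 3), (2, 8490, ATL, DEN, SF, 5, 35), (2, 9700, JFK, JFK, NYC, 2, 11), (2, 9700, JFK, JFK, NYC, 2, 3), (2, 9700, JFK, JFK, NYC, 2, 35), (2, 9700, JFK, JFK, SF, 5, 11), (2, 9700, JFK, JFK, SF, 5, 3), (2, 9700, JFK, JFK, SF, 5, 35)}
Keep only column(s) dst, city, src (16 duplicate(s) eliminated): {(DEN, NYC, ATL), (DEN, SF, ATL), (HND, NYC, LHR), (HND, SF, LHR), (JFK, NYC, JFK), (JFK, SF, JFK), (LHR, NYC, LHR), (LHR, SF, LHR)}

{(DEN, NYC, ATL), (DEN, SF, ATL), (HND, NYC, LHR), (HND, SF, LHR), (JFK, NYC, JFK), (JFK, SF, JFK), (LHR, NYC, LHR), (LHR, SF, LHR)}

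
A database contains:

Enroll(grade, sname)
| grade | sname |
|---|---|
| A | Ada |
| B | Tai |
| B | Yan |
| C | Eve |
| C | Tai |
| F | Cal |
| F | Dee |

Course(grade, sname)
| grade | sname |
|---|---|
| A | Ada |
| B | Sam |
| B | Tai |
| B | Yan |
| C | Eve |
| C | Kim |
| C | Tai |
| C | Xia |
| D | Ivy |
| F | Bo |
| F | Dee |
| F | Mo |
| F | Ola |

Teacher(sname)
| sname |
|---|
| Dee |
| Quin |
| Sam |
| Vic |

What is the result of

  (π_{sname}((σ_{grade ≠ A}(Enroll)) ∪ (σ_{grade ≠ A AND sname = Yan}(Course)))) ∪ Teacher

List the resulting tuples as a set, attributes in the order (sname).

{Cal, Dee, Eve, Quin, Sam, Tai, Vic, Yan}

Apply σ_{grade ≠ A}; surviving tuples: {(B, Tai), (B, Yan), (C, Eve), (C, Tai), (F, Cal), (F, Dee)}
Apply σ_{grade ≠ A AND sname = Yan}; surviving tuples: {(B, Yan)}
Union: {(B, Tai), (B, Yan), (C, Eve), (C, Tai), (F, Cal), (F, Dee)} with {(B, Yan)} → {(B, Tai), (B, Yan), (C, Eve), (C, Tai), (F, Cal), (F, Dee)}
Keep only column(s) sname (1 duplicate(s) eliminated): {Cal, Dee, Eve, Tai, Yan}
Union: {Cal, Dee, Eve, Tai, Yan} with {Dee, Quin, Sam, Vic} → {Cal, Dee, Eve, Quin, Sam, Tai, Vic, Yan}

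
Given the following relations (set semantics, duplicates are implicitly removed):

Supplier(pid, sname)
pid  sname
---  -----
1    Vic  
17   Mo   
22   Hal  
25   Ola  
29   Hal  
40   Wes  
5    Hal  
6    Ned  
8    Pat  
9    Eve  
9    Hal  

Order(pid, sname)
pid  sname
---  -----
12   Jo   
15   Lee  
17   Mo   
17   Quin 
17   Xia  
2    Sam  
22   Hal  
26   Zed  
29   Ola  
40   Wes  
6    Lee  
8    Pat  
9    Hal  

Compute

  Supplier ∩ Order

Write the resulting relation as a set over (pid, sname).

{(17, Mo), (22, Hal), (40, Wes), (8, Pat), (9, Hal)}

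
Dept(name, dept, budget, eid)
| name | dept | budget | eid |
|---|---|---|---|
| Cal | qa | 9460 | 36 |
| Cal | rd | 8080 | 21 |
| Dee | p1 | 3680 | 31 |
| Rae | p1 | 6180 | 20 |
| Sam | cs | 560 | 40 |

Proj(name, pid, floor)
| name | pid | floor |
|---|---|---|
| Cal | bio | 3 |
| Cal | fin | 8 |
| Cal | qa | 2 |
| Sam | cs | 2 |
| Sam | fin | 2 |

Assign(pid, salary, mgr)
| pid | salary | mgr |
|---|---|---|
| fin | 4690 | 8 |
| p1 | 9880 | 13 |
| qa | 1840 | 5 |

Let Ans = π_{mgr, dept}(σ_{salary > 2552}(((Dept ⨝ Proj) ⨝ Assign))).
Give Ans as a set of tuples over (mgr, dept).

Dept ⋈ Proj (natural join on name): {(Cal, qa, 9460, 36, bio, 3), (Cal, qa, 9460, 36, fin, 8), (Cal, qa, 9460, 36, qa, 2), (Cal, rd, 8080, 21, bio, 3), (Cal, rd, 8080, 21, fin, 8), (Cal, rd, 8080, 21, qa, 2), (Sam, cs, 560, 40, cs, 2), (Sam, cs, 560, 40, fin, 2)}
(Dept ⨝ Proj) ⋈ Assign (natural join on pid): {(Cal, qa, 9460, 36, fin, 8, 4690, 8), (Cal, qa, 9460, 36, qa, 2, 1840, 5), (Cal, rd, 8080, 21, fin, 8, 4690, 8), (Cal, rd, 8080, 21, qa, 2, 1840, 5), (Sam, cs, 560, 40, fin, 2, 4690, 8)}
Selection salary > 2552: {(Cal, qa, 9460, 36, fin, 8, 4690, 8), (Cal, rd, 8080, 21, fin, 8, 4690, 8), (Sam, cs, 560, 40, fin, 2, 4690, 8)}
π[mgr, dept]: project onto (mgr, dept) → {(8, cs), (8, qa), (8, rd)}

{(8, cs), (8, qa), (8, rd)}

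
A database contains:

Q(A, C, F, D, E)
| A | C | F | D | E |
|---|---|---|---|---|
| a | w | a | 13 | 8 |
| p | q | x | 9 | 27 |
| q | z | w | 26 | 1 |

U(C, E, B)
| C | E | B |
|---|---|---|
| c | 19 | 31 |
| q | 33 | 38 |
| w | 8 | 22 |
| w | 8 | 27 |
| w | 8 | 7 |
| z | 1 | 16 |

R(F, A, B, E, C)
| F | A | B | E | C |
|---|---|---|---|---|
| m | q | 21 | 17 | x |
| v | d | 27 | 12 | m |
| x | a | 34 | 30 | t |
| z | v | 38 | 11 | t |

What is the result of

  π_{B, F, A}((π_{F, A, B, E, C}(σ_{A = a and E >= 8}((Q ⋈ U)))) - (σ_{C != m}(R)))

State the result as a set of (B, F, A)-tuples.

{(22, a, a), (27, a, a), (7, a, a)}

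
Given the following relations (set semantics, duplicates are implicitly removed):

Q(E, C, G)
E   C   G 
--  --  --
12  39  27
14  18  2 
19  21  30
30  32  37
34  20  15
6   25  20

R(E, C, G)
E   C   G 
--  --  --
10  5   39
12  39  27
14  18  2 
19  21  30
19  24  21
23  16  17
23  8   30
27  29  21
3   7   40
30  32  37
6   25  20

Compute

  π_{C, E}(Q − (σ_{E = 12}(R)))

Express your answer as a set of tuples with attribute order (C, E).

{(18, 14), (20, 34), (21, 19), (25, 6), (32, 30)}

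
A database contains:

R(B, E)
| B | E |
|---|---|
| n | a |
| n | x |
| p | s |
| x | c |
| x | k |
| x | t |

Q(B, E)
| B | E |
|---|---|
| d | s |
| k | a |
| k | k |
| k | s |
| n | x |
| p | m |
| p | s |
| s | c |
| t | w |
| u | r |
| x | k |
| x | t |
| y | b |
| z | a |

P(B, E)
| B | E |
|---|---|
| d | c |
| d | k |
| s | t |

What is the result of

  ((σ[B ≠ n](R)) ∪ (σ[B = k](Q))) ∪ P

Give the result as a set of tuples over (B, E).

{(d, c), (d, k), (k, a), (k, k), (k, s), (p, s), (s, t), (x, c), (x, k), (x, t)}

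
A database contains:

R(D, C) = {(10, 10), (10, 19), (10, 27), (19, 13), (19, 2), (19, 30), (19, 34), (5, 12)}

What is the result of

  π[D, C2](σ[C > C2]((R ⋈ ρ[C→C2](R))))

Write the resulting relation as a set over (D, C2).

{(10, 10), (10, 19), (19, 13), (19, 2), (19, 30)}

ρ[C→C2]: schema becomes (D, C2); tuples unchanged.
R ⋈ ρ[C→C2](R) (natural join on D): {(10, 10, 10), (10, 10, 19), (10, 10, 27), (10, 19, 10), (10, 19, 19), (10, 19, 27), (10, 27, 10), (10, 27, 19), (10, 27, 27), (19, 13, 13), (19, 13, 2), (19, 13, 30), (19, 13, 34), (19, 2, 13), (19, 2, 2), (19, 2, 30), (19, 2, 34), (19, 30, 13), (19, 30, 2), (19, 30, 30), (19, 30, 34), (19, 34, 13), (19, 34, 2), (19, 34, 30), (19, 34, 34), (5, 12, 12)}
Selection C > C2: {(10, 19, 10), (10, 27, 10), (10, 27, 19), (19, 13, 2), (19, 30, 13), (19, 30, 2), (19, 34, 13), (19, 34, 2), (19, 34, 30)}
Keep only column(s) D, C2 (4 duplicate(s) eliminated): {(10, 10), (10, 19), (19, 13), (19, 2), (19, 30)}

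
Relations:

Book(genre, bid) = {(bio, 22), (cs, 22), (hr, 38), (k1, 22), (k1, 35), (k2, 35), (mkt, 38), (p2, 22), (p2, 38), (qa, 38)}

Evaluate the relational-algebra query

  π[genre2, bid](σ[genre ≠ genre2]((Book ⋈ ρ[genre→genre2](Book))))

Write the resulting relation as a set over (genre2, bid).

ρ[genre→genre2]: schema becomes (genre2, bid); tuples unchanged.
Joining Book and ρ[genre→genre2](Book) on bid yields {(bio, 22, bio), (bio, 22, cs), (bio, 22, k1), (bio, 22, p2), (cs, 22, bio), (cs, 22, cs), (cs, 22, k1), (cs, 22, p2), (hr, 38, hr), (hr, 38, mkt), (hr, 38, p2), (hr, 38, qa), (k1, 22, bio), (k1, 22, cs), (k1, 22, k1), (k1, 22, p2), (k1, 35, k1), (k1, 35, k2), (k2, 35, k1), (k2, 35, k2), (mkt, 38, hr), (mkt, 38, mkt), (mkt, 38, p2), (mkt, 38, qa), (p2, 22, bio), (p2, 22, cs), (p2, 22, k1), (p2, 22, p2), (p2, 38, hr), (p2, 38, mkt), (p2, 38, p2), (p2, 38, qa), (qa, 38, hr), (qa, 38, mkt), (qa, 38, p2), (qa, 38, qa)}.
Apply σ_{genre ≠ genre2}; surviving tuples: {(bio, 22, cs), (bio, 22, k1), (bio, 22, p2), (cs, 22, bio), (cs, 22, k1), (cs, 22, p2), (hr, 38, mkt), (hr, 38, p2), (hr, 38, qa), (k1, 22, bio), (k1, 22, cs), (k1, 22, p2), (k1, 35, k2), (k2, 35, k1), (mkt, 38, hr), (mkt, 38, p2), (mkt, 38, qa), (p2, 22, bio), (p2, 22, cs), (p2, 22, k1), (p2, 38, hr), (p2, 38, mkt), (p2, 38, qa), (qa, 38, hr), (qa, 38, mkt), (qa, 38, p2)}
Keep only column(s) genre2, bid (16 duplicate(s) eliminated): {(bio, 22), (cs, 22), (hr, 38), (k1, 22), (k1, 35), (k2, 35), (mkt, 38), (p2, 22), (p2, 38), (qa, 38)}

{(bio, 22), (cs, 22), (hr, 38), (k1, 22), (k1, 35), (k2, 35), (mkt, 38), (p2, 22), (p2, 38), (qa, 38)}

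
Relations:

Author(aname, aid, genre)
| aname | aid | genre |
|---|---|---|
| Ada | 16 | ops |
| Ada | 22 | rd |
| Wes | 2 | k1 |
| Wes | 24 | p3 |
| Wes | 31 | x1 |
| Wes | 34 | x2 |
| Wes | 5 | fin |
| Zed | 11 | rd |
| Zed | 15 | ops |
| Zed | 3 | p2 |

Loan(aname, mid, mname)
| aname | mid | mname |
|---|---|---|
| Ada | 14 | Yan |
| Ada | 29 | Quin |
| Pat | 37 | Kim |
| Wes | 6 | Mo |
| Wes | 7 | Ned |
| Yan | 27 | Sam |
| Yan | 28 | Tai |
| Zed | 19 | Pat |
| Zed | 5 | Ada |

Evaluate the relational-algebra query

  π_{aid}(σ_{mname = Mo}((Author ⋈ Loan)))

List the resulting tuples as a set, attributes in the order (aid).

{2, 24, 31, 34, 5}

Natural join on aname: {(Ada, 16, ops, 14, Yan), (Ada, 16, ops, 29, Quin), (Ada, 22, rd, 14, Yan), (Ada, 22, rd, 29, Quin), (Wes, 2, k1, 6, Mo), (Wes, 2, k1, 7, Ned), (Wes, 24, p3, 6, Mo), (Wes, 24, p3, 7, Ned), (Wes, 31, x1, 6, Mo), (Wes, 31, x1, 7, Ned), (Wes, 34, x2, 6, Mo), (Wes, 34, x2, 7, Ned), (Wes, 5, fin, 6, Mo), (Wes, 5, fin, 7, Ned), (Zed, 11, rd, 19, Pat), (Zed, 11, rd, 5, Ada), (Zed, 15, ops, 19, Pat), (Zed, 15, ops, 5, Ada), (Zed, 3, p2, 19, Pat), (Zed, 3, p2, 5, Ada)}
Selection mname = Mo: {(Wes, 2, k1, 6, Mo), (Wes, 24, p3, 6, Mo), (Wes, 31, x1, 6, Mo), (Wes, 34, x2, 6, Mo), (Wes, 5, fin, 6, Mo)}
Projecting to aid: {2, 24, 31, 34, 5}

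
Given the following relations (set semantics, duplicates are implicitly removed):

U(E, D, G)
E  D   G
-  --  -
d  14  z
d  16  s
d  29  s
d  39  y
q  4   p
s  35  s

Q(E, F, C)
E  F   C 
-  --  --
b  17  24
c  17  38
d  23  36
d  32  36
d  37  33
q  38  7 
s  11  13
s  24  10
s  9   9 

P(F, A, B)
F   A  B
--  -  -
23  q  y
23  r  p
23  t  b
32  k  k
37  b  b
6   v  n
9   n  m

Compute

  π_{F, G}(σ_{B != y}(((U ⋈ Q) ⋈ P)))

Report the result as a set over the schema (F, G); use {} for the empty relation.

Joining U and Q on E yields {(d, 14, z, 23, 36), (d, 14, z, 32, 36), (d, 14, z, 37, 33), (d, 16, s, 23, 36), (d, 16, s, 32, 36), (d, 16, s, 37, 33), (d, 29, s, 23, 36), (d, 29, s, 32, 36), (d, 29, s, 37, 33), (d, 39, y, 23, 36), (d, 39, y, 32, 36), (d, 39, y, 37, 33), (q, 4, p, 38, 7), (s, 35, s, 11, 13), (s, 35, s, 24, 10), (s, 35, s, 9, 9)}.
Joining (U ⋈ Q) and P on F yields {(d, 14, z, 23, 36, q, y), (d, 14, z, 23, 36, r, p), (d, 14, z, 23, 36, t, b), (d, 14, z, 32, 36, k, k), (d, 14, z, 37, 33, b, b), (d, 16, s, 23, 36, q, y), (d, 16, s, 23, 36, r, p), (d, 16, s, 23, 36, t, b), (d, 16, s, 32, 36, k, k), (d, 16, s, 37, 33, b, b), (d, 29, s, 23, 36, q, y), (d, 29, s, 23, 36, r, p), (d, 29, s, 23, 36, t, b), (d, 29, s, 32, 36, k, k), (d, 29, s, 37, 33, b, b), (d, 39, y, 23, 36, q, y), (d, 39, y, 23, 36, r, p), (d, 39, y, 23, 36, t, b), (d, 39, y, 32, 36, k, k), (d, 39, y, 37, 33, b, b), (s, 35, s, 9, 9, n, m)}.
Filtering on B != y leaves {(d, 14, z, 23, 36, r, p), (d, 14, z, 23, 36, t, b), (d, 14, z, 32, 36, k, k), (d, 14, z, 37, 33, b, b), (d, 16, s, 23, 36, r, p), (d, 16, s, 23, 36, t, b), (d, 16, s, 32, 36, k, k), (d, 16, s, 37, 33, b, b), (d, 29, s, 23, 36, r, p), (d, 29, s, 23, 36, t, b), (d, 29, s, 32, 36, k, k), (d, 29, s, 37, 33, b, b), (d, 39, y, 23, 36, r, p), (d, 39, y, 23, 36, t, b), (d, 39, y, 32, 36, k, k), (d, 39, y, 37, 33, b, b), (s, 35, s, 9, 9, n, m)}.
Keep only column(s) F, G (7 duplicate(s) eliminated): {(23, s), (23, y), (23, z), (32, s), (32, y), (32, z), (37, s), (37, y), (37, z), (9, s)}

{(23, s), (23, y), (23, z), (32, s), (32, y), (32, z), (37, s), (37, y), (37, z), (9, s)}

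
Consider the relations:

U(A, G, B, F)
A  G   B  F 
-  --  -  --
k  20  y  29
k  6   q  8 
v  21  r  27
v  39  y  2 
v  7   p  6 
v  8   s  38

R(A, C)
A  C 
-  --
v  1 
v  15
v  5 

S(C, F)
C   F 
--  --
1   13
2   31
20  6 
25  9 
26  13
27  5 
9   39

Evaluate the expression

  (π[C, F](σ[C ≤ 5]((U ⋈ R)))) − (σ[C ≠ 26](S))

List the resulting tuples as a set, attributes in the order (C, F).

{(1, 2), (1, 27), (1, 38), (1, 6), (5, 2), (5, 27), (5, 38), (5, 6)}

U ⋈ R (natural join on A): {(v, 21, r, 27, 1), (v, 21, r, 27, 15), (v, 21, r, 27, 5), (v, 39, y, 2, 1), (v, 39, y, 2, 15), (v, 39, y, 2, 5), (v, 7, p, 6, 1), (v, 7, p, 6, 15), (v, 7, p, 6, 5), (v, 8, s, 38, 1), (v, 8, s, 38, 15), (v, 8, s, 38, 5)}
σ[C ≤ 5]: keep tuples satisfying C ≤ 5 → {(v, 21, r, 27, 1), (v, 21, r, 27, 5), (v, 39, y, 2, 1), (v, 39, y, 2, 5), (v, 7, p, 6, 1), (v, 7, p, 6, 5), (v, 8, s, 38, 1), (v, 8, s, 38, 5)}
π[C, F]: project onto (C, F) → {(1, 2), (1, 27), (1, 38), (1, 6), (5, 2), (5, 27), (5, 38), (5, 6)}
σ[C ≠ 26]: keep tuples satisfying C ≠ 26 → {(1, 13), (2, 31), (20, 6), (25, 9), (27, 5), (9, 39)}
Set difference of the two operands is {(1, 2), (1, 27), (1, 38), (1, 6), (5, 2), (5, 27), (5, 38), (5, 6)}.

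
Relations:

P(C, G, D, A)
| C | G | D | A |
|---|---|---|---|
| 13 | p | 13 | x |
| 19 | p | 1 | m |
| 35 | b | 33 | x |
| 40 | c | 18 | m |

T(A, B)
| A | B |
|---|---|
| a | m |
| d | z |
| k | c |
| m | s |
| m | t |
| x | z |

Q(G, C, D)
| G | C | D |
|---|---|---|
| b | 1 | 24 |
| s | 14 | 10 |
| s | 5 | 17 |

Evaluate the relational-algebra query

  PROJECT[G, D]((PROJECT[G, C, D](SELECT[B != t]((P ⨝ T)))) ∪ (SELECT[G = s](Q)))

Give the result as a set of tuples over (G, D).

{(b, 33), (c, 18), (p, 1), (p, 13), (s, 10), (s, 17)}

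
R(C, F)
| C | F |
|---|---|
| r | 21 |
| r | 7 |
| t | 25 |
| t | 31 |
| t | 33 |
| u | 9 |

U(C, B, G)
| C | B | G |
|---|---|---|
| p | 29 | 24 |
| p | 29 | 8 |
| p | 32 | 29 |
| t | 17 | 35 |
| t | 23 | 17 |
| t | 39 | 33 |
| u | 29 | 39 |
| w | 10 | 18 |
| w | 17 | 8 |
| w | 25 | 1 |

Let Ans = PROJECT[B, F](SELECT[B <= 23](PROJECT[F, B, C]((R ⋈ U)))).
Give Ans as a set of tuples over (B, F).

Natural join on C: {(t, 25, 17, 35), (t, 25, 23, 17), (t, 25, 39, 33), (t, 31, 17, 35), (t, 31, 23, 17), (t, 31, 39, 33), (t, 33, 17, 35), (t, 33, 23, 17), (t, 33, 39, 33), (u, 9, 29, 39)}
Keep only column(s) F, B, C: {(25, 17, t), (25, 23, t), (25, 39, t), (31, 17, t), (31, 23, t), (31, 39, t), (33, 17, t), (33, 23, t), (33, 39, t), (9, 29, u)}
Selection B <= 23: {(25, 17, t), (25, 23, t), (31, 17, t), (31, 23, t), (33, 17, t), (33, 23, t)}
Keep only column(s) B, F: {(17, 25), (17, 31), (17, 33), (23, 25), (23, 31), (23, 33)}

{(17, 25), (17, 31), (17, 33), (23, 25), (23, 31), (23, 33)}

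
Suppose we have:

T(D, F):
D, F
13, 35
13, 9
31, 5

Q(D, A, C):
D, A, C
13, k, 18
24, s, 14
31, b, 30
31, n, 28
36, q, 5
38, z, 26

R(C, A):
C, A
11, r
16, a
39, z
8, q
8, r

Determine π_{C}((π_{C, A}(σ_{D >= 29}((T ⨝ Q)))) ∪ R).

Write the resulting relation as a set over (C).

Natural join on D: {(13, 35, k, 18), (13, 9, k, 18), (31, 5, b, 30), (31, 5, n, 28)}
σ[D >= 29]: keep tuples satisfying D >= 29 → {(31, 5, b, 30), (31, 5, n, 28)}
Keep only column(s) C, A: {(28, n), (30, b)}
Union: {(28, n), (30, b)} with {(11, r), (16, a), (39, z), (8, q), (8, r)} → {(11, r), (16, a), (28, n), (30, b), (39, z), (8, q), (8, r)}
Keep only column(s) C (1 duplicate(s) eliminated): {11, 16, 28, 30, 39, 8}

{11, 16, 28, 30, 39, 8}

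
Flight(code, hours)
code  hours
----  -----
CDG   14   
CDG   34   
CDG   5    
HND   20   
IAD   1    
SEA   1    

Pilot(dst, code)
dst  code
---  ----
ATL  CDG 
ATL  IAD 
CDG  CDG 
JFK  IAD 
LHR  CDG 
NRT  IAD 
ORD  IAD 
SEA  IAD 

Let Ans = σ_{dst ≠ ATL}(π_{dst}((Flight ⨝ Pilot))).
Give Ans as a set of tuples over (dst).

{CDG, JFK, LHR, NRT, ORD, SEA}

Flight ⋈ Pilot (natural join on code): {(CDG, 14, ATL), (CDG, 14, CDG), (CDG, 14, LHR), (CDG, 34, ATL), (CDG, 34, CDG), (CDG, 34, LHR), (CDG, 5, ATL), (CDG, 5, CDG), (CDG, 5, LHR), (IAD, 1, ATL), (IAD, 1, JFK), (IAD, 1, NRT), (IAD, 1, ORD), (IAD, 1, SEA)}
π_{dst} gives {ATL, CDG, JFK, LHR, NRT, ORD, SEA} (7 duplicate(s) eliminated).
σ[dst ≠ ATL]: keep tuples satisfying dst ≠ ATL → {CDG, JFK, LHR, NRT, ORD, SEA}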